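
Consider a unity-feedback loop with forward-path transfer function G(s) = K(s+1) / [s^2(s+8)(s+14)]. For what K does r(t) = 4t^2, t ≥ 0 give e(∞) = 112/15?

120

System type = 2 (two poles at s=0).
K_a = lim_{s→0} s^2·G(s) = K·1 / (8·14) = (1/112)·K.
e_ss = 8/K_a = 112/15 ⇒ K_a = 15/14 ⇒ K = (15/14)/(1/112) = 120.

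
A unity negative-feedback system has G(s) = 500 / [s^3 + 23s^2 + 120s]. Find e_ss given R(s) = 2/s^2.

0.48

Factoring s from the denominator leaves a polynomial with constant term 120, so the system is type 1.
K_v = lim_{s→0} s·G(s) = 500 / 120 = 25/6.
e_ss = 2/K_v = 2/(25/6) = 0.48.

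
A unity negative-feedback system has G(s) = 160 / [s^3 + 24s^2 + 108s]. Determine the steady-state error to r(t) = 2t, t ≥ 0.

The denominator has no term below 108s — 1 pole at s=0, type 1.
K_v = lim_{s→0} s·G(s) = 160 / 108 = 40/27.
e_ss = 2/K_v = 2/(40/27) = 1.35.

1.35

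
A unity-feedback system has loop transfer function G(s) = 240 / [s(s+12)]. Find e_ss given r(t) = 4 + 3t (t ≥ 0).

0.15

The open loop has one pole at the origin → type 1 system. Taking each input component in turn:
  • 4: tracked with zero error.
  • 3t: e_ss = 3/K_v with K_v=20 → 0.15.
Total e_ss = 0.15.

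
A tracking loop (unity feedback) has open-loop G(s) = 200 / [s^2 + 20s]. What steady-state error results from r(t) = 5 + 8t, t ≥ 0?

0.8

Factoring s from the denominator leaves a polynomial with constant term 20, so the system is type 1. Treating each term separately:
  • 5: tracked with zero error.
  • 8t: e_ss = 8/K_v with K_v=10 → 0.8.
Total e_ss = 0.8.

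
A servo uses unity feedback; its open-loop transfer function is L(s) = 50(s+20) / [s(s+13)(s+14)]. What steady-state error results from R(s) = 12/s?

L(s) has one factor of s in the denominator, so the system is type 1.
A type-1 system has K_p = ∞, so it tracks a step input with zero steady-state error.

0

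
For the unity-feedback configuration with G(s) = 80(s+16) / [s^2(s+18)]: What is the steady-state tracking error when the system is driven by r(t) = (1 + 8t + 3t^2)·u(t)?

System type = 2 (two poles at s=0). By superposition:
  • 1: tracked with zero error.
  • 8t: tracked with zero error.
  • 3t^2: e_ss = 6/K_a with K_a=640/9 → 27/320.
Total e_ss = 27/320.

27/320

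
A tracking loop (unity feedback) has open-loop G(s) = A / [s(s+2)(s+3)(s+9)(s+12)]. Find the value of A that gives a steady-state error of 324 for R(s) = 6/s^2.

G(s) has one factor of s in the denominator, so the system is type 1.
K_v = lim_{s→0} s·G(s) = A / (2·3·9·12) = (1/648)·A.
e_ss = 6/K_v = 324 ⇒ K_v = 1/54 ⇒ A = (1/54)/(1/648) = 12.

12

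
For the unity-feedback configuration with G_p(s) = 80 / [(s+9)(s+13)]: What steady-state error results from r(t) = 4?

468/197

System type = 0 (no poles at s=0).
K_p = lim_{s→0} G_p(s) = 80 / (9·13) = 80/117.
e_ss = 4/(1 + K_p) = 4/(197/117) = 468/197.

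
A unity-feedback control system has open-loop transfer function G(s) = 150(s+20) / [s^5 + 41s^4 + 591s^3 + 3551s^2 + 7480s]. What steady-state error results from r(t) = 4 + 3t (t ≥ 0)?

7.48

Lowest-order denominator term is 7480s, so the open loop has 1 pole at the origin → type 1 system. Treating each term separately:
  • 4: tracked with zero error.
  • 3t: e_ss = 3/K_v with K_v=75/187 → 7.48.
Total e_ss = 7.48.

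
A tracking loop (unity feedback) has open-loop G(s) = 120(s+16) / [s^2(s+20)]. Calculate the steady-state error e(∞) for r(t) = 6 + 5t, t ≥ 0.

System type = 2 (two poles at s=0). Treating each term separately:
  • 6: tracked with zero error.
  • 5t: tracked with zero error.
Total e_ss = 0.

0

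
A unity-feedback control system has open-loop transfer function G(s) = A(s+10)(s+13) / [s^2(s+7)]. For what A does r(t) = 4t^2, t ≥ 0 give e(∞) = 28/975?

The open loop has two poles at the origin → type 2 system.
K_a = lim_{s→0} s^2·G(s) = A·10·13 / (7) = (130/7)·A.
e_ss = 8/K_a = 28/975 ⇒ K_a = 1950/7 ⇒ A = (1950/7)/(130/7) = 15.

15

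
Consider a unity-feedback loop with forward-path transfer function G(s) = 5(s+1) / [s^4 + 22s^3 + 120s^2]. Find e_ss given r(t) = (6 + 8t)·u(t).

0

The denominator has no term below 120s^2 — 2 poles at s=0, type 2. Treating each term separately:
  • 6: tracked with zero error.
  • 8t: tracked with zero error.
Total e_ss = 0.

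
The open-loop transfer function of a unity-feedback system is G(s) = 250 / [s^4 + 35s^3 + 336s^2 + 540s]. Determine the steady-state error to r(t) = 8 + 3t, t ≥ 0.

6.48

Factoring s from the denominator leaves a polynomial with constant term 540, so the system is type 1. Treating each term separately:
  • 8: tracked with zero error.
  • 3t: e_ss = 3/K_v with K_v=25/54 → 6.48.
Total e_ss = 6.48.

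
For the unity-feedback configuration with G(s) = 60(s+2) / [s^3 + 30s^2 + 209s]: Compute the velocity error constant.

Lowest-order denominator term is 209s, so the open loop has 1 pole at the origin → type 1 system.
K_v = lim_{s→0} s·G(s) = 60·2 / 209 = 120/209.

120/209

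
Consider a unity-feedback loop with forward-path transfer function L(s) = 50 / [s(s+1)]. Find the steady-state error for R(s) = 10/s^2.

0.2

The open loop has one pole at the origin → type 1 system.
K_v = lim_{s→0} s·L(s) = 50 / (1) = 50.
e_ss = 10/K_v = 10/50 = 0.2.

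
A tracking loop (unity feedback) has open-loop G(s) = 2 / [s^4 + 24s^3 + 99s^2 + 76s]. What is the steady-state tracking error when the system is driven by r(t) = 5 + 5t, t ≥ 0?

190

Factoring s from the denominator leaves a polynomial with constant term 76, so the system is type 1. Taking each input component in turn:
  • 5: tracked with zero error.
  • 5t: e_ss = 5/K_v with K_v=1/38 → 190.
Total e_ss = 190.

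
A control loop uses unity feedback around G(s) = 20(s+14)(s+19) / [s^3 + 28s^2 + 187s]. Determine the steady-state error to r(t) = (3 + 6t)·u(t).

561/2660

Factoring s from the denominator leaves a polynomial with constant term 187, so the system is type 1. Taking each input component in turn:
  • 3: tracked with zero error.
  • 6t: e_ss = 6/K_v with K_v=5320/187 → 561/2660.
Total e_ss = 561/2660.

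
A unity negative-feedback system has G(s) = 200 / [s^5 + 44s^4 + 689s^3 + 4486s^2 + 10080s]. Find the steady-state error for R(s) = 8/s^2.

403.2

The denominator has no term below 10080s — 1 pole at s=0, type 1.
K_v = lim_{s→0} s·G(s) = 200 / 10080 = 5/252.
e_ss = 8/K_v = 8/(5/252) = 403.2.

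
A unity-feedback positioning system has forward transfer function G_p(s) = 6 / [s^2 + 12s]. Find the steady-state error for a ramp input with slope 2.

4

Factoring s from the denominator leaves a polynomial with constant term 12, so the system is type 1.
K_v = lim_{s→0} s·G_p(s) = 6 / 12 = 0.5.
e_ss = 2/K_v = 2/0.5 = 4.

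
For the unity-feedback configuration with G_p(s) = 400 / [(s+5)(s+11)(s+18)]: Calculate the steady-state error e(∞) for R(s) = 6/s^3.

G_p(s) has no factors of s in the denominator, so the system is type 0.
For a type-0 system K_a = 0, so e_ss to a parabolic input is unbounded.

infinity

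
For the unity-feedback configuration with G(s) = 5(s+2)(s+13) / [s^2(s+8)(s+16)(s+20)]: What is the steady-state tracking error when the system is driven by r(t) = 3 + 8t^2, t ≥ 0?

4096/13

The open loop has two poles at the origin → type 2 system. Taking each input component in turn:
  • 3: tracked with zero error.
  • 8t^2: e_ss = 16/K_a with K_a=13/256 → 4096/13.
Total e_ss = 4096/13.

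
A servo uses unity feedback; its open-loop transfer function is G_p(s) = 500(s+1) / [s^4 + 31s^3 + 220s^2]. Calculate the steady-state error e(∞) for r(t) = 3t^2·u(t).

2.64

Lowest-order denominator term is 220s^2, so the open loop has 2 poles at the origin → type 2 system.
K_a = lim_{s→0} s^2·G_p(s) = 500·1 / 220 = 25/11.
r(t) = 3t^2 gives R(s) = 6/s^3.
e_ss = 6/K_a = 6/(25/11) = 2.64.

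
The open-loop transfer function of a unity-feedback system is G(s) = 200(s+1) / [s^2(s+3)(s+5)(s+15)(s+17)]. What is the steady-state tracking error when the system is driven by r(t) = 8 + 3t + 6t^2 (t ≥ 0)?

229.5

G(s) has two factors of s in the denominator, so the system is type 2. Treating each term separately:
  • 8: tracked with zero error.
  • 3t: tracked with zero error.
  • 6t^2: e_ss = 12/K_a with K_a=8/153 → 229.5.
Total e_ss = 229.5.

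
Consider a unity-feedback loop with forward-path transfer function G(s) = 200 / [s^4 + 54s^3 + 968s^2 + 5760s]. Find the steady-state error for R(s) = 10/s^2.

288

The denominator has no term below 5760s — 1 pole at s=0, type 1.
K_v = lim_{s→0} s·G(s) = 200 / 5760 = 5/144.
e_ss = 10/K_v = 10/(5/144) = 288.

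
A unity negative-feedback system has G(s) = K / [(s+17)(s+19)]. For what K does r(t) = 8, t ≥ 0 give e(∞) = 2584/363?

G(s) has no factors of s in the denominator, so the system is type 0.
K_p = lim_{s→0} G(s) = K / (17·19) = (1/323)·K.
e_ss = 8/(1 + K_p) = 2584/363 ⇒ 1 + (1/323)·K = 363/323 ⇒ K = 40.

40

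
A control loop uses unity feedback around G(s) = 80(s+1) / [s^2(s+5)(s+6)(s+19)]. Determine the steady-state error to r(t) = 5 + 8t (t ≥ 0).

0

Two free integrators in G(s): this is a type 2 system. By superposition:
  • 5: tracked with zero error.
  • 8t: tracked with zero error.
Total e_ss = 0.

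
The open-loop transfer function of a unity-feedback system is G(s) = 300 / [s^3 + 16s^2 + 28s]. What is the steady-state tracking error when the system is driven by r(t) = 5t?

7/15

Factoring s from the denominator leaves a polynomial with constant term 28, so the system is type 1.
K_v = lim_{s→0} s·G(s) = 300 / 28 = 75/7.
e_ss = 5/K_v = 5/(75/7) = 7/15.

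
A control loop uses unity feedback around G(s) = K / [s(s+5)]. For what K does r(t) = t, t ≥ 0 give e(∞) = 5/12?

12

System type = 1 (one pole at s=0).
K_v = lim_{s→0} s·G(s) = K / (5) = 0.2·K.
e_ss = 1/K_v = 5/12 ⇒ K_v = 2.4 ⇒ K = 2.4/0.2 = 12.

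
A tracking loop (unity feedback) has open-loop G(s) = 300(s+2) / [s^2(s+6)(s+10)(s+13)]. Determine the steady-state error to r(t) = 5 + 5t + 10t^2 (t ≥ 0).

G(s) has two factors of s in the denominator, so the system is type 2. Treating each term separately:
  • 5: tracked with zero error.
  • 5t: tracked with zero error.
  • 10t^2: e_ss = 20/K_a with K_a=10/13 → 26.
Total e_ss = 26.

26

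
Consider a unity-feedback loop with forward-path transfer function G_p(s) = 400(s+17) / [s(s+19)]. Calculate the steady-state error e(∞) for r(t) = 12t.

57/1700

One free integrator in G_p(s): this is a type 1 system.
K_v = lim_{s→0} s·G_p(s) = 400·17 / (19) = 6800/19.
e_ss = 12/K_v = 12/(6800/19) = 57/1700.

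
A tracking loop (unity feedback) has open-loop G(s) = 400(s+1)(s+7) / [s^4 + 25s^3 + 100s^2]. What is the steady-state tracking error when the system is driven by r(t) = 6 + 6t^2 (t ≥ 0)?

3/7

The denominator has no term below 100s^2 — 2 poles at s=0, type 2. Taking each input component in turn:
  • 6: tracked with zero error.
  • 6t^2: e_ss = 12/K_a with K_a=28 → 3/7.
Total e_ss = 3/7.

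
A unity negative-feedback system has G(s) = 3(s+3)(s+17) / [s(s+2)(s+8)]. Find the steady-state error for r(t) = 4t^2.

infinity

G(s) has one factor of s in the denominator, so the system is type 1.
For a type-1 system K_a = 0, so e_ss to a parabolic input is unbounded.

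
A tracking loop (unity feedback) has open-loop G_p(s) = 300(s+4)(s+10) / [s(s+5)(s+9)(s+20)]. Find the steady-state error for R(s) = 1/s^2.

0.075

One free integrator in G_p(s): this is a type 1 system.
K_v = lim_{s→0} s·G_p(s) = 300·4·10 / (5·9·20) = 40/3.
e_ss = 1/K_v = 1/(40/3) = 0.075.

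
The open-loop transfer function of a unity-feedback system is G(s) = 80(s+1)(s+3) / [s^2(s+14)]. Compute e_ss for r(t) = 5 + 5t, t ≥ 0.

0

G(s) has two factors of s in the denominator, so the system is type 2. Treating each term separately:
  • 5: tracked with zero error.
  • 5t: tracked with zero error.
Total e_ss = 0.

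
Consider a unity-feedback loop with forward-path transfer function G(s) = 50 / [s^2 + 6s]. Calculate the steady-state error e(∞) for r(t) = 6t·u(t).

Factoring s from the denominator leaves a polynomial with constant term 6, so the system is type 1.
K_v = lim_{s→0} s·G(s) = 50 / 6 = 25/3.
e_ss = 6/K_v = 6/(25/3) = 0.72.

0.72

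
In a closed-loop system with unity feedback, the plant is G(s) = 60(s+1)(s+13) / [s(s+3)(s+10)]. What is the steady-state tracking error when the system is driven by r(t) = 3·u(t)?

0

One free integrator in G(s): this is a type 1 system.
K_p = ∞ for a type-1 system; e_ss to a step is zero.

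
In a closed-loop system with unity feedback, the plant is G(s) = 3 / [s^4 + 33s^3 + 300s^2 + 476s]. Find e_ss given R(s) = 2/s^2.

The denominator has no term below 476s — 1 pole at s=0, type 1.
K_v = lim_{s→0} s·G(s) = 3 / 476 = 3/476.
e_ss = 2/K_v = 2/(3/476) = 952/3.

952/3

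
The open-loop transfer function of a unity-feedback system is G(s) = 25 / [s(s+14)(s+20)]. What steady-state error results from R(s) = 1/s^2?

G(s) has one factor of s in the denominator, so the system is type 1.
K_v = lim_{s→0} s·G(s) = 25 / (14·20) = 5/56.
e_ss = 1/K_v = 1/(5/56) = 11.2.

11.2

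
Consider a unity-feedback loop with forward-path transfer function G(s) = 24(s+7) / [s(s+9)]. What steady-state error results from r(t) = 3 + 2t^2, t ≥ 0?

System type = 1 (one pole at s=0). Treating each term separately:
  • 3: tracked with zero error.
  • 2t^2: a type-1 system cannot track it, e_ss → ∞.
The unbounded component dominates.

infinity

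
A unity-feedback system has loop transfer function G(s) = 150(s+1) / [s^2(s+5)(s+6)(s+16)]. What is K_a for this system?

0.3125

G(s) has two factors of s in the denominator, so the system is type 2.
K_a = lim_{s→0} s^2·G(s) = 150·1 / (5·6·16) = 0.3125.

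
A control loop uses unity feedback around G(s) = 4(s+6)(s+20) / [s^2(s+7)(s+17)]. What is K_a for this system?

480/119

System type = 2 (two poles at s=0).
K_a = lim_{s→0} s^2·G(s) = 4·6·20 / (7·17) = 480/119.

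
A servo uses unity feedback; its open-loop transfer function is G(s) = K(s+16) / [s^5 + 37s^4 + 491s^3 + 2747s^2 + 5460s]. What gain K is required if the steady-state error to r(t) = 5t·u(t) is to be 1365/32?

Factoring s from the denominator leaves a polynomial with constant term 5460, so the system is type 1.
K_v = lim_{s→0} s·G(s) = K·16 / 5460 = (4/1365)·K.
e_ss = 5/K_v = 1365/32 ⇒ K_v = 32/273 ⇒ K = (32/273)/(4/1365) = 40.

40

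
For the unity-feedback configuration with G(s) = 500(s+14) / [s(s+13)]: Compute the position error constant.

infinity

K_p = lim_{s→0} G(s); with 1 pole at the origin the limit diverges, so K_p = ∞.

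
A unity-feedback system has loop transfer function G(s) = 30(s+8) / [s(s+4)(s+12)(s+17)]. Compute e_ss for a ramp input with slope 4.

13.6

The open loop has one pole at the origin → type 1 system.
K_v = lim_{s→0} s·G(s) = 30·8 / (4·12·17) = 5/17.
e_ss = 4/K_v = 4/(5/17) = 13.6.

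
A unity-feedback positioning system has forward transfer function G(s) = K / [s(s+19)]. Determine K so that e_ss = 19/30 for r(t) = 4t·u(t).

G(s) has one factor of s in the denominator, so the system is type 1.
K_v = lim_{s→0} s·G(s) = K / (19) = (1/19)·K.
e_ss = 4/K_v = 19/30 ⇒ K_v = 120/19 ⇒ K = (120/19)/(1/19) = 120.

120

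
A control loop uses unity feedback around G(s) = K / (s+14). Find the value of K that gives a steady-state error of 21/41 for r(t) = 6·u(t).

G(s) has no factors of s in the denominator, so the system is type 0.
K_p = lim_{s→0} G(s) = K / (14) = (1/14)·K.
e_ss = 6/(1 + K_p) = 21/41 ⇒ 1 + (1/14)·K = 82/7 ⇒ K = 150.

150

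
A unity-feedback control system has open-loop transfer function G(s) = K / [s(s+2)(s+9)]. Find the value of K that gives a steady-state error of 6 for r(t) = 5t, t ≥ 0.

System type = 1 (one pole at s=0).
K_v = lim_{s→0} s·G(s) = K / (2·9) = (1/18)·K.
e_ss = 5/K_v = 6 ⇒ K_v = 5/6 ⇒ K = (5/6)/(1/18) = 15.

15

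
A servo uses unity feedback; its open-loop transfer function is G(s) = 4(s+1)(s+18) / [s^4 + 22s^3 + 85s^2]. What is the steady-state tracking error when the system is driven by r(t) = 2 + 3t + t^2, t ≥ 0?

85/36

Factoring s^2 from the denominator leaves a polynomial with constant term 85, so the system is type 2. By superposition:
  • 2: tracked with zero error.
  • 3t: tracked with zero error.
  • t^2: e_ss = 2/K_a with K_a=72/85 → 85/36.
Total e_ss = 85/36.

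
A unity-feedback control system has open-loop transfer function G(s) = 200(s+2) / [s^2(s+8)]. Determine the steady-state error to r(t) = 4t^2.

Two free integrators in G(s): this is a type 2 system.
K_a = lim_{s→0} s^2·G(s) = 200·2 / (8) = 50.
r(t) = 4t^2 gives R(s) = 8/s^3.
e_ss = 8/K_a = 8/50 = 0.16.

0.16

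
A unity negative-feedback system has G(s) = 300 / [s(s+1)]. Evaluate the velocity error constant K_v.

One free integrator in G(s): this is a type 1 system.
K_v = lim_{s→0} s·G(s) = 300 / (1) = 300.

300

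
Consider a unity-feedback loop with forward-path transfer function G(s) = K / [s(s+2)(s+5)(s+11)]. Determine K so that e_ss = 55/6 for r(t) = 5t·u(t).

The open loop has one pole at the origin → type 1 system.
K_v = lim_{s→0} s·G(s) = K / (2·5·11) = (1/110)·K.
e_ss = 5/K_v = 55/6 ⇒ K_v = 6/11 ⇒ K = (6/11)/(1/110) = 60.

60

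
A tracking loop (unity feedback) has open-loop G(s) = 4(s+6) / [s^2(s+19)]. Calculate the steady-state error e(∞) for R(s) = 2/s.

The open loop has two poles at the origin → type 2 system.
K_p = ∞ for a type-2 system; e_ss to a step is zero.

0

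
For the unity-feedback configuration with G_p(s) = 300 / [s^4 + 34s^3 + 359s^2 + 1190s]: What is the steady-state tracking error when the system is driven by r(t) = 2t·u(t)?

119/15

Lowest-order denominator term is 1190s, so the open loop has 1 pole at the origin → type 1 system.
K_v = lim_{s→0} s·G_p(s) = 300 / 1190 = 30/119.
e_ss = 2/K_v = 2/(30/119) = 119/15.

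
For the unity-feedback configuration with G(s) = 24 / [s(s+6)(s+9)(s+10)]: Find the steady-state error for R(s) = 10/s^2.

225

The open loop has one pole at the origin → type 1 system.
K_v = lim_{s→0} s·G(s) = 24 / (6·9·10) = 2/45.
e_ss = 10/K_v = 10/(2/45) = 225.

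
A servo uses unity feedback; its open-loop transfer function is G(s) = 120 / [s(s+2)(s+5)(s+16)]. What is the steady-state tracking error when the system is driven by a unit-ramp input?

G(s) has one factor of s in the denominator, so the system is type 1.
K_v = lim_{s→0} s·G(s) = 120 / (2·5·16) = 0.75.
e_ss = 1/K_v = 1/0.75 = 4/3.

4/3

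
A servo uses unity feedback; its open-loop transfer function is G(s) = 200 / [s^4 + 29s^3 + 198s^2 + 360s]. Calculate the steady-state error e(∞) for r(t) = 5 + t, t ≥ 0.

Lowest-order denominator term is 360s, so the open loop has 1 pole at the origin → type 1 system. Treating each term separately:
  • 5: tracked with zero error.
  • t: e_ss = 1/K_v with K_v=5/9 → 1.8.
Total e_ss = 1.8.

1.8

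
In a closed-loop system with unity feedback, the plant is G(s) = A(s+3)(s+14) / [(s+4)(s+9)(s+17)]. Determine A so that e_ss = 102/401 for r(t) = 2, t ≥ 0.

100

No free integrators in G(s): this is a type 0 system.
K_p = lim_{s→0} G(s) = A·3·14 / (4·9·17) = (7/102)·A.
e_ss = 2/(1 + K_p) = 102/401 ⇒ 1 + (7/102)·A = 401/51 ⇒ A = 100.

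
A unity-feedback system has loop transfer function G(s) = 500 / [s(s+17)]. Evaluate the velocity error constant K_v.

500/17

G(s) has one factor of s in the denominator, so the system is type 1.
K_v = lim_{s→0} s·G(s) = 500 / (17) = 500/17.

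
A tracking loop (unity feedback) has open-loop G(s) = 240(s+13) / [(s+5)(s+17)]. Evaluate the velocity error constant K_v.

0

The open loop has no poles at the origin → type 0 system.
K_v = lim_{s→0} s·G(s) = 0 (the extra factor of s kills the finite limit).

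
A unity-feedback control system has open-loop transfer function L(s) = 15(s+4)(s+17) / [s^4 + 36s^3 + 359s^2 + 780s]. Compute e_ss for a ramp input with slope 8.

The denominator has no term below 780s — 1 pole at s=0, type 1.
K_v = lim_{s→0} s·L(s) = 15·4·17 / 780 = 17/13.
e_ss = 8/K_v = 8/(17/13) = 104/17.

104/17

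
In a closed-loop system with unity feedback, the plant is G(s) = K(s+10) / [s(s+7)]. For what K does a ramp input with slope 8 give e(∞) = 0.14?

System type = 1 (one pole at s=0).
K_v = lim_{s→0} s·G(s) = K·10 / (7) = (10/7)·K.
e_ss = 8/K_v = 0.14 ⇒ K_v = 400/7 ⇒ K = (400/7)/(10/7) = 40.

40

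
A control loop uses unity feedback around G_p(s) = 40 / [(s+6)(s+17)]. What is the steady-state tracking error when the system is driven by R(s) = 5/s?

255/71

G_p(s) has no factors of s in the denominator, so the system is type 0.
K_p = lim_{s→0} G_p(s) = 40 / (6·17) = 20/51.
e_ss = 5/(1 + K_p) = 5/(71/51) = 255/71.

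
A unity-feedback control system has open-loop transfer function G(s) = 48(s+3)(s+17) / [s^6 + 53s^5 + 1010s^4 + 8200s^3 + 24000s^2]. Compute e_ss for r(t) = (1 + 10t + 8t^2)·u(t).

8000/51

The denominator has no term below 24000s^2 — 2 poles at s=0, type 2. By superposition:
  • 1: tracked with zero error.
  • 10t: tracked with zero error.
  • 8t^2: e_ss = 16/K_a with K_a=0.102 → 8000/51.
Total e_ss = 8000/51.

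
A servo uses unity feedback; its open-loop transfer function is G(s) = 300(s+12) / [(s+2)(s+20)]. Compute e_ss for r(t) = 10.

10/91

No free integrators in G(s): this is a type 0 system.
K_p = lim_{s→0} G(s) = 300·12 / (2·20) = 90.
e_ss = 10/(1 + K_p) = 10/91.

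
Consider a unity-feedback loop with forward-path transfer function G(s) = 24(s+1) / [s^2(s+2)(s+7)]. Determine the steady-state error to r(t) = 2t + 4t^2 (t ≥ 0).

14/3

The open loop has two poles at the origin → type 2 system. Taking each input component in turn:
  • 2t: tracked with zero error.
  • 4t^2: e_ss = 8/K_a with K_a=12/7 → 14/3.
Total e_ss = 14/3.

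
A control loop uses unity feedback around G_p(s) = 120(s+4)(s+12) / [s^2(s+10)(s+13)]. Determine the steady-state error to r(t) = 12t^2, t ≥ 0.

13/24

System type = 2 (two poles at s=0).
K_a = lim_{s→0} s^2·G_p(s) = 120·4·12 / (10·13) = 576/13.
r(t) = 12t^2 gives R(s) = 24/s^3.
e_ss = 24/K_a = 24/(576/13) = 13/24.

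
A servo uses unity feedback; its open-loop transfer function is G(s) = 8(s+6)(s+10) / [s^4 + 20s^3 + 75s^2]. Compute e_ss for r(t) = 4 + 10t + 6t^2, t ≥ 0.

1.875

Factoring s^2 from the denominator leaves a polynomial with constant term 75, so the system is type 2. By superposition:
  • 4: tracked with zero error.
  • 10t: tracked with zero error.
  • 6t^2: e_ss = 12/K_a with K_a=6.4 → 1.875.
Total e_ss = 1.875.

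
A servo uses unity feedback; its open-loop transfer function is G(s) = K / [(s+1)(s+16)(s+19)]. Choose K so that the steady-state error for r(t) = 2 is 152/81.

20

System type = 0 (no poles at s=0).
K_p = lim_{s→0} G(s) = K / (1·16·19) = (1/304)·K.
e_ss = 2/(1 + K_p) = 152/81 ⇒ 1 + (1/304)·K = 81/76 ⇒ K = 20.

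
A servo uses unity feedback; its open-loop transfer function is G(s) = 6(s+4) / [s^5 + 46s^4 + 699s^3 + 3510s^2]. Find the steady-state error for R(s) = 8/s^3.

The denominator has no term below 3510s^2 — 2 poles at s=0, type 2.
K_a = lim_{s→0} s^2·G(s) = 6·4 / 3510 = 4/585.
r(t) = 4t^2 gives R(s) = 8/s^3.
e_ss = 8/K_a = 8/(4/585) = 1170.

1170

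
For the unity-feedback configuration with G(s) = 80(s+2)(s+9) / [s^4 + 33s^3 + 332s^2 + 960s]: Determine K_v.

1.5

The denominator has no term below 960s — 1 pole at s=0, type 1.
K_v = lim_{s→0} s·G(s) = 80·2·9 / 960 = 1.5.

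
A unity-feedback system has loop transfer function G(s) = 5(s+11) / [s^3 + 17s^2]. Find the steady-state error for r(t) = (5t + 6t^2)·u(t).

The denominator has no term below 17s^2 — 2 poles at s=0, type 2. Taking each input component in turn:
  • 5t: tracked with zero error.
  • 6t^2: e_ss = 12/K_a with K_a=55/17 → 204/55.
Total e_ss = 204/55.

204/55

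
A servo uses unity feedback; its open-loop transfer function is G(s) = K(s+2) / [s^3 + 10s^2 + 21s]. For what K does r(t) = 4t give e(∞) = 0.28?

The denominator has no term below 21s — 1 pole at s=0, type 1.
K_v = lim_{s→0} s·G(s) = K·2 / 21 = (2/21)·K.
e_ss = 4/K_v = 0.28 ⇒ K_v = 100/7 ⇒ K = (100/7)/(2/21) = 150.

150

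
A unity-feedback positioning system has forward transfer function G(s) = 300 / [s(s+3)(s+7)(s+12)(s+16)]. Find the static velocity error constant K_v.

The open loop has one pole at the origin → type 1 system.
K_v = lim_{s→0} s·G(s) = 300 / (3·7·12·16) = 25/336.

25/336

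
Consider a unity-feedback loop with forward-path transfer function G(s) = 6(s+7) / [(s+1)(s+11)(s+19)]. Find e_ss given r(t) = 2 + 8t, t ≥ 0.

System type = 0 (no poles at s=0). Treating each term separately:
  • 2: e_ss = 2/(1+K_p) with K_p=42/209 → 418/251.
  • 8t: a type-0 system cannot track it, e_ss → ∞.
The unbounded component dominates.

infinity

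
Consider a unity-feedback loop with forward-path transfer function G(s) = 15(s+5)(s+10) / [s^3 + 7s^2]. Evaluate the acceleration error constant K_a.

750/7

Lowest-order denominator term is 7s^2, so the open loop has 2 poles at the origin → type 2 system.
K_a = lim_{s→0} s^2·G(s) = 15·5·10 / 7 = 750/7.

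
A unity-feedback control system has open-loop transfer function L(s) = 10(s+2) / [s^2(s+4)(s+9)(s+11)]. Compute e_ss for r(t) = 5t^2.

198

System type = 2 (two poles at s=0).
K_a = lim_{s→0} s^2·L(s) = 10·2 / (4·9·11) = 5/99.
r(t) = 5t^2 gives R(s) = 10/s^3.
e_ss = 10/K_a = 10/(5/99) = 198.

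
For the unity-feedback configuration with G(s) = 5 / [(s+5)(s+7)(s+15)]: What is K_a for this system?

G(s) has no factors of s in the denominator, so the system is type 0.
K_a = lim_{s→0} s^2·G(s) = 0 (the extra factor of s kills the finite limit).

0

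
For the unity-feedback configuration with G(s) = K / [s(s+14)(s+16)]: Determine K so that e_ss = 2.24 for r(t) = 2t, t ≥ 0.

The open loop has one pole at the origin → type 1 system.
K_v = lim_{s→0} s·G(s) = K / (14·16) = (1/224)·K.
e_ss = 2/K_v = 2.24 ⇒ K_v = 25/28 ⇒ K = (25/28)/(1/224) = 200.

200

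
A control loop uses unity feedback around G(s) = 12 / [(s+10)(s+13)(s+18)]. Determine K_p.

The open loop has no poles at the origin → type 0 system.
K_p = lim_{s→0} G(s) = 12 / (10·13·18) = 1/195.

1/195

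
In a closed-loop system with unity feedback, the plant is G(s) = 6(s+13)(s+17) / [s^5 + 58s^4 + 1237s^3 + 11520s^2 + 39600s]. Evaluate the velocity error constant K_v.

The denominator has no term below 39600s — 1 pole at s=0, type 1.
K_v = lim_{s→0} s·G(s) = 6·13·17 / 39600 = 221/6600.

221/6600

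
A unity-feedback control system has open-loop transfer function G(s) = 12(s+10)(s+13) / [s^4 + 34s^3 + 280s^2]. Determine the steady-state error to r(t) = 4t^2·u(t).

Factoring s^2 from the denominator leaves a polynomial with constant term 280, so the system is type 2.
K_a = lim_{s→0} s^2·G(s) = 12·10·13 / 280 = 39/7.
r(t) = 4t^2 gives R(s) = 8/s^3.
e_ss = 8/K_a = 8/(39/7) = 56/39.

56/39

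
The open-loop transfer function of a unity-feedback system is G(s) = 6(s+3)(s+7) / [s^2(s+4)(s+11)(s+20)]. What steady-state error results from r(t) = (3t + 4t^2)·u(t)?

The open loop has two poles at the origin → type 2 system. Taking each input component in turn:
  • 3t: tracked with zero error.
  • 4t^2: e_ss = 8/K_a with K_a=63/440 → 3520/63.
Total e_ss = 3520/63.

3520/63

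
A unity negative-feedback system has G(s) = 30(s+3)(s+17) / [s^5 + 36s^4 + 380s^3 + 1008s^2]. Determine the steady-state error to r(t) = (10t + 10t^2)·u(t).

The denominator has no term below 1008s^2 — 2 poles at s=0, type 2. Taking each input component in turn:
  • 10t: tracked with zero error.
  • 10t^2: e_ss = 20/K_a with K_a=85/56 → 224/17.
Total e_ss = 224/17.

224/17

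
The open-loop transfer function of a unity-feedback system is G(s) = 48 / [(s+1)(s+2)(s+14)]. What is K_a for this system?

The open loop has no poles at the origin → type 0 system.
K_a = lim_{s→0} s^2·G(s) = 0 (the extra factor of s kills the finite limit).

0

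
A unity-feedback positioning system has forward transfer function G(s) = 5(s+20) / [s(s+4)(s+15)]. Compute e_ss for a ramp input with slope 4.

One free integrator in G(s): this is a type 1 system.
K_v = lim_{s→0} s·G(s) = 5·20 / (4·15) = 5/3.
e_ss = 4/K_v = 4/(5/3) = 2.4.

2.4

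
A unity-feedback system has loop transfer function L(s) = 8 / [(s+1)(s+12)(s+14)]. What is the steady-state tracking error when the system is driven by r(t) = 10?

105/11

System type = 0 (no poles at s=0).
K_p = lim_{s→0} L(s) = 8 / (1·12·14) = 1/21.
e_ss = 10/(1 + K_p) = 10/(22/21) = 105/11.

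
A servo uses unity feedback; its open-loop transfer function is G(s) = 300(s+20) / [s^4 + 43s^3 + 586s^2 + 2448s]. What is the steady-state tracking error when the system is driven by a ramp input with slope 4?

1.632

Factoring s from the denominator leaves a polynomial with constant term 2448, so the system is type 1.
K_v = lim_{s→0} s·G(s) = 300·20 / 2448 = 125/51.
e_ss = 4/K_v = 4/(125/51) = 1.632.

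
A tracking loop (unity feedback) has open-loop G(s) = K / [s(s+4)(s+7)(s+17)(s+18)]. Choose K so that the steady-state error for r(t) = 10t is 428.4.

G(s) has one factor of s in the denominator, so the system is type 1.
K_v = lim_{s→0} s·G(s) = K / (4·7·17·18) = (1/8568)·K.
e_ss = 10/K_v = 428.4 ⇒ K_v = 25/1071 ⇒ K = (25/1071)/(1/8568) = 200.

200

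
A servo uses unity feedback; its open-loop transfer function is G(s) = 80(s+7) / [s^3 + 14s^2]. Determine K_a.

40

Lowest-order denominator term is 14s^2, so the open loop has 2 poles at the origin → type 2 system.
K_a = lim_{s→0} s^2·G(s) = 80·7 / 14 = 40.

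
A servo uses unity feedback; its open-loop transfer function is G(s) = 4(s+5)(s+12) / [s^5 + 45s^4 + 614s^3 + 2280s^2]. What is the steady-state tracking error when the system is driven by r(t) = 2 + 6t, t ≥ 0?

Lowest-order denominator term is 2280s^2, so the open loop has 2 poles at the origin → type 2 system. Taking each input component in turn:
  • 2: tracked with zero error.
  • 6t: tracked with zero error.
Total e_ss = 0.

0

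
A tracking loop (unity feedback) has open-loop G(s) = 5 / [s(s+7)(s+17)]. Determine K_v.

5/119

The open loop has one pole at the origin → type 1 system.
K_v = lim_{s→0} s·G(s) = 5 / (7·17) = 5/119.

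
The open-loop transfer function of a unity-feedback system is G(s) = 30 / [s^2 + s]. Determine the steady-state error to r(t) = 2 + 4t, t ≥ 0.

2/15

Factoring s from the denominator leaves a polynomial with constant term 1, so the system is type 1. Treating each term separately:
  • 2: tracked with zero error.
  • 4t: e_ss = 4/K_v with K_v=30 → 2/15.
Total e_ss = 2/15.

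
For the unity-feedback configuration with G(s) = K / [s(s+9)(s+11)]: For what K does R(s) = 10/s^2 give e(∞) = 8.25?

120

One free integrator in G(s): this is a type 1 system.
K_v = lim_{s→0} s·G(s) = K / (9·11) = (1/99)·K.
e_ss = 10/K_v = 8.25 ⇒ K_v = 40/33 ⇒ K = (40/33)/(1/99) = 120.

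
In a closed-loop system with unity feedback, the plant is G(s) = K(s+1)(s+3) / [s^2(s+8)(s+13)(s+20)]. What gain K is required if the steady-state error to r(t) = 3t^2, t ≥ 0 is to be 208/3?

60

G(s) has two factors of s in the denominator, so the system is type 2.
K_a = lim_{s→0} s^2·G(s) = K·1·3 / (8·13·20) = (3/2080)·K.
e_ss = 6/K_a = 208/3 ⇒ K_a = 9/104 ⇒ K = (9/104)/(3/2080) = 60.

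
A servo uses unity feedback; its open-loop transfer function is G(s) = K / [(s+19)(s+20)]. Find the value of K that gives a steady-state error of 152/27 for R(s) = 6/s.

System type = 0 (no poles at s=0).
K_p = lim_{s→0} G(s) = K / (19·20) = (1/380)·K.
e_ss = 6/(1 + K_p) = 152/27 ⇒ 1 + (1/380)·K = 81/76 ⇒ K = 25.

25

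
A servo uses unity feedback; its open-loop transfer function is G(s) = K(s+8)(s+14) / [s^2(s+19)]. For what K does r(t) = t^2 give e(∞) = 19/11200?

The open loop has two poles at the origin → type 2 system.
K_a = lim_{s→0} s^2·G(s) = K·8·14 / (19) = (112/19)·K.
e_ss = 2/K_a = 19/11200 ⇒ K_a = 22400/19 ⇒ K = (22400/19)/(112/19) = 200.

200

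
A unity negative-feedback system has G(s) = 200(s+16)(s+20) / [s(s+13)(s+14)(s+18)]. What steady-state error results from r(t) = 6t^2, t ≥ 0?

infinity

One free integrator in G(s): this is a type 1 system.
K_a = lim_{s→0} s^2·G(s) = 0; the steady-state error to this parabolic input grows without bound.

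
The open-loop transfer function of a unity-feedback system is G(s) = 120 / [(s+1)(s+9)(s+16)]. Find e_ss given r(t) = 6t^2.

The open loop has no poles at the origin → type 0 system.
K_a = lim_{s→0} s^2·G(s) = 0; the steady-state error to this parabolic input grows without bound.

infinity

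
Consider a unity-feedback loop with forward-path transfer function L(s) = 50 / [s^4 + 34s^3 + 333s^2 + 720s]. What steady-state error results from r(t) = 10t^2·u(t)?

infinity

The denominator has no term below 720s — 1 pole at s=0, type 1.
For a type-1 system K_a = 0, so e_ss to a parabolic input is unbounded.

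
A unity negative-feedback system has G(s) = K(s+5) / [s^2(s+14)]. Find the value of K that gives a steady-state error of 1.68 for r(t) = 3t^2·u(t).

10

The open loop has two poles at the origin → type 2 system.
K_a = lim_{s→0} s^2·G(s) = K·5 / (14) = (5/14)·K.
e_ss = 6/K_a = 1.68 ⇒ K_a = 25/7 ⇒ K = (25/7)/(5/14) = 10.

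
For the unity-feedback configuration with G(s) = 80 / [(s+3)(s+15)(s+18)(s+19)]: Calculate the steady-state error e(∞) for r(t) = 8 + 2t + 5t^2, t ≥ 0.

infinity

G(s) has no factors of s in the denominator, so the system is type 0. By superposition:
  • 8: e_ss = 8/(1+K_p) with K_p=8/1539 → 12312/1547.
  • 2t: a type-0 system cannot track it, e_ss → ∞.
  • 5t^2: a type-0 system cannot track it, e_ss → ∞.
The unbounded component dominates.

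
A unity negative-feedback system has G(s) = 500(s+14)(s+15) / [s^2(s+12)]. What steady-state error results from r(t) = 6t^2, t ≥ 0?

6/4375

Two free integrators in G(s): this is a type 2 system.
K_a = lim_{s→0} s^2·G(s) = 500·14·15 / (12) = 8750.
r(t) = 6t^2 gives R(s) = 12/s^3.
e_ss = 12/K_a = 12/8750 = 6/4375.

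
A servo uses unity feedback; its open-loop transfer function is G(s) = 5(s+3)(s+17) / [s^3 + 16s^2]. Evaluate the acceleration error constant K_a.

Factoring s^2 from the denominator leaves a polynomial with constant term 16, so the system is type 2.
K_a = lim_{s→0} s^2·G(s) = 5·3·17 / 16 = 15.9375.

15.9375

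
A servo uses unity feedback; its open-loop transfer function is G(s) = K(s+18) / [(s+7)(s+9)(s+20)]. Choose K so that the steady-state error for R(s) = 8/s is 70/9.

2

G(s) has no factors of s in the denominator, so the system is type 0.
K_p = lim_{s→0} G(s) = K·18 / (7·9·20) = (1/70)·K.
e_ss = 8/(1 + K_p) = 70/9 ⇒ 1 + (1/70)·K = 36/35 ⇒ K = 2.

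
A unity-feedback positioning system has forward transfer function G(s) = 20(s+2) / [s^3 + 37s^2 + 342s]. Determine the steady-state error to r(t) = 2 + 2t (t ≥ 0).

17.1

Lowest-order denominator term is 342s, so the open loop has 1 pole at the origin → type 1 system. By superposition:
  • 2: tracked with zero error.
  • 2t: e_ss = 2/K_v with K_v=20/171 → 17.1.
Total e_ss = 17.1.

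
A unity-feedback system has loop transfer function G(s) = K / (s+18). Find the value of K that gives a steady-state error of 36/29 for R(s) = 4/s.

The open loop has no poles at the origin → type 0 system.
K_p = lim_{s→0} G(s) = K / (18) = (1/18)·K.
e_ss = 4/(1 + K_p) = 36/29 ⇒ 1 + (1/18)·K = 29/9 ⇒ K = 40.

40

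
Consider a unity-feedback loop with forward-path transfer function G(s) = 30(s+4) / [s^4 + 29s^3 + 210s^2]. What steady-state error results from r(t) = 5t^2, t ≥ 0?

Lowest-order denominator term is 210s^2, so the open loop has 2 poles at the origin → type 2 system.
K_a = lim_{s→0} s^2·G(s) = 30·4 / 210 = 4/7.
r(t) = 5t^2 gives R(s) = 10/s^3.
e_ss = 10/K_a = 10/(4/7) = 17.5.

17.5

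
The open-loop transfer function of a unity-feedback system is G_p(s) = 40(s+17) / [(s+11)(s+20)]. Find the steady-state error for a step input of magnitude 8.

88/45

No free integrators in G_p(s): this is a type 0 system.
K_p = lim_{s→0} G_p(s) = 40·17 / (11·20) = 34/11.
e_ss = 8/(1 + K_p) = 8/(45/11) = 88/45.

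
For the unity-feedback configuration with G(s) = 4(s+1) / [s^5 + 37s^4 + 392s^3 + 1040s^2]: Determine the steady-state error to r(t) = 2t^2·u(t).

1040

Factoring s^2 from the denominator leaves a polynomial with constant term 1040, so the system is type 2.
K_a = lim_{s→0} s^2·G(s) = 4·1 / 1040 = 1/260.
r(t) = 2t^2 gives R(s) = 4/s^3.
e_ss = 4/K_a = 4/(1/260) = 1040.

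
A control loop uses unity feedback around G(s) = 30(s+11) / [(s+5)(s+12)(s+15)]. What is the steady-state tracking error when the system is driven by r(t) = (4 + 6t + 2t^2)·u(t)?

System type = 0 (no poles at s=0). Treating each term separately:
  • 4: e_ss = 4/(1+K_p) with K_p=11/30 → 120/41.
  • 6t: a type-0 system cannot track it, e_ss → ∞.
  • 2t^2: a type-0 system cannot track it, e_ss → ∞.
The unbounded component dominates.

infinity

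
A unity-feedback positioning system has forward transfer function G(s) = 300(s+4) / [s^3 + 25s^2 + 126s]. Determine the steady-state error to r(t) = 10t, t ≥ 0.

Lowest-order denominator term is 126s, so the open loop has 1 pole at the origin → type 1 system.
K_v = lim_{s→0} s·G(s) = 300·4 / 126 = 200/21.
e_ss = 10/K_v = 10/(200/21) = 1.05.

1.05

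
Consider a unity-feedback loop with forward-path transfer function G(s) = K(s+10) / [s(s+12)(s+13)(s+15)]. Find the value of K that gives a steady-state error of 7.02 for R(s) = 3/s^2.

100

The open loop has one pole at the origin → type 1 system.
K_v = lim_{s→0} s·G(s) = K·10 / (12·13·15) = (1/234)·K.
e_ss = 3/K_v = 7.02 ⇒ K_v = 50/117 ⇒ K = (50/117)/(1/234) = 100.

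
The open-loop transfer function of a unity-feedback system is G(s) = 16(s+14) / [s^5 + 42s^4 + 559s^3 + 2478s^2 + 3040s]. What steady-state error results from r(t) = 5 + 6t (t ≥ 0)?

570/7

Factoring s from the denominator leaves a polynomial with constant term 3040, so the system is type 1. Treating each term separately:
  • 5: tracked with zero error.
  • 6t: e_ss = 6/K_v with K_v=7/95 → 570/7.
Total e_ss = 570/7.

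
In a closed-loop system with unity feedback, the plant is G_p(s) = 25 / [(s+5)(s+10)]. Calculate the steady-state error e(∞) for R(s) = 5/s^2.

infinity

System type = 0 (no poles at s=0).
K_v = lim_{s→0} s·G_p(s) = 0; the steady-state error to this ramp input grows without bound.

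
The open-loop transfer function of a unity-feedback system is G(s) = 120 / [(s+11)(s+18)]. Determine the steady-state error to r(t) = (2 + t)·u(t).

infinity

No free integrators in G(s): this is a type 0 system. By superposition:
  • 2: e_ss = 2/(1+K_p) with K_p=20/33 → 66/53.
  • t: a type-0 system cannot track it, e_ss → ∞.
The unbounded component dominates.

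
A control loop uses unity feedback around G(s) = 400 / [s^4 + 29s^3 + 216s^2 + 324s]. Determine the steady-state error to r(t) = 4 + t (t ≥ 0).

0.81

Factoring s from the denominator leaves a polynomial with constant term 324, so the system is type 1. Treating each term separately:
  • 4: tracked with zero error.
  • t: e_ss = 1/K_v with K_v=100/81 → 0.81.
Total e_ss = 0.81.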